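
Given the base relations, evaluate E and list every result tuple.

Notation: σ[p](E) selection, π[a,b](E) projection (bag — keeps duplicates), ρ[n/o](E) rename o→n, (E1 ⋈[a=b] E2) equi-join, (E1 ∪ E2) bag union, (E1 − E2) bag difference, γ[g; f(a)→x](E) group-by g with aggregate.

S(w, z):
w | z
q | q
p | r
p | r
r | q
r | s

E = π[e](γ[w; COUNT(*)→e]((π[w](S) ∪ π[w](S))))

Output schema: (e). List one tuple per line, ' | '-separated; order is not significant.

Per-node cardinality:
  S → 5
  π[w](S) → 5
  S → 5
  π[w](S) → 5
  (π[w](S) ∪ π[w](S)) → 10
  γ[w; COUNT(*)→e]((π[w](S) ∪ π[w](S))) → 3
  π[e](γ[w; COUNT(*)→e]((π[w](S) ∪ π[w](S)))) → 3

== RESULT ==
e
2
4
4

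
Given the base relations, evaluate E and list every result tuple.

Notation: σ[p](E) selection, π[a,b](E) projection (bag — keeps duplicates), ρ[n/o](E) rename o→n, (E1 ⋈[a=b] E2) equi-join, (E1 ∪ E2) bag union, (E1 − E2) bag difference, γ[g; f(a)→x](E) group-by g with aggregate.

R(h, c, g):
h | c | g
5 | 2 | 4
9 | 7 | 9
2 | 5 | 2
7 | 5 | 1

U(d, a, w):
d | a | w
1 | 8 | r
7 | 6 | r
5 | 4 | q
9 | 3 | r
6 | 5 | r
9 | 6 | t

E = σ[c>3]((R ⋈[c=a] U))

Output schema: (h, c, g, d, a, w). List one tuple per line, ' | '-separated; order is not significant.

Per-node cardinality:
  R → 4
  U → 6
  (R ⋈[c=a] U) → 2
  σ[c>3]((R ⋈[c=a] U)) → 2

== RESULT ==
h | c | g | d | a | w
2 | 5 | 2 | 6 | 5 | r
7 | 5 | 1 | 6 | 5 | r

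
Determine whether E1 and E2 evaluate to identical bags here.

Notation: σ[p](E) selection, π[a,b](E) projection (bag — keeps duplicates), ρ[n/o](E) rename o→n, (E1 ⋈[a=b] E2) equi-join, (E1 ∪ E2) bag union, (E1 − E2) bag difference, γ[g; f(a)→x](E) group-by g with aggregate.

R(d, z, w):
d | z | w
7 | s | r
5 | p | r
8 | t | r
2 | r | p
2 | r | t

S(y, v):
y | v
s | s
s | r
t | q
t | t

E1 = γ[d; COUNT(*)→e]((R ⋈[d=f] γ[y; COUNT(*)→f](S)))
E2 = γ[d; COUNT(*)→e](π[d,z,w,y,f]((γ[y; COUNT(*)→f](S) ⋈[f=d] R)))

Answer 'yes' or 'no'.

E1 stepwise |·|:
  R → 5
  S → 4
  γ[y; COUNT(*)→f](S) → 2
  (R ⋈[d=f] γ[y; COUNT(*)→f](S)) → 4
  γ[d; COUNT(*)→e]((R ⋈[d=f] γ[y; COUNT(*)→f](S))) → 1
E2 stepwise |·|:
  S → 4
  γ[y; COUNT(*)→f](S) → 2
  R → 5
  (γ[y; COUNT(*)→f](S) ⋈[f=d] R) → 4
  π[d,z,w,y,f]((γ[y; COUNT(*)→f](S) ⋈[f=d] R)) → 4
  γ[d; COUNT(*)→e](π[d,z,w,y,f]((γ[y; COUNT(*)→f](S) ⋈[f=d] R))) → 1

E1 and E2 produce the same multiset:
d | e
2 | 4

yes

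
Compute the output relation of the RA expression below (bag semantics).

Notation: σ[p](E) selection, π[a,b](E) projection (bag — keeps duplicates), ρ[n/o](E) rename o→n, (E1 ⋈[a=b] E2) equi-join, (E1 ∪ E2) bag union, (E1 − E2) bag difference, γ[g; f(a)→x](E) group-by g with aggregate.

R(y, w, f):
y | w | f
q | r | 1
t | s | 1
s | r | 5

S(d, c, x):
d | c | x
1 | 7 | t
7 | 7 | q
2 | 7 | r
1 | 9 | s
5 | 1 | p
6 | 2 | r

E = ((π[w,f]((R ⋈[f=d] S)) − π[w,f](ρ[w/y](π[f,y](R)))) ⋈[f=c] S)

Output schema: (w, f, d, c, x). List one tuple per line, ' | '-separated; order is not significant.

Row counts bottom-up:
  R → 3
  S → 6
  (R ⋈[f=d] S) → 5
  π[w,f]((R ⋈[f=d] S)) → 5
  R → 3
  π[f,y](R) → 3
  ρ[w/y](π[f,y](R)) → 3
  π[w,f](ρ[w/y](π[f,y](R))) → 3
  (π[w,f]((R ⋈[f=d] S)) − π[w,f](ρ[w/y](π[f,y](R)))) → 5
  S → 6
  ((π[w,f]((R ⋈[f=d] S)) − π[w,f](ρ[w/y](π[f,y](R)))) ⋈[f=c] S) → 4

== RESULT ==
w | f | d | c | x
r | 1 | 5 | 1 | p
r | 1 | 5 | 1 | p
s | 1 | 5 | 1 | p
s | 1 | 5 | 1 | p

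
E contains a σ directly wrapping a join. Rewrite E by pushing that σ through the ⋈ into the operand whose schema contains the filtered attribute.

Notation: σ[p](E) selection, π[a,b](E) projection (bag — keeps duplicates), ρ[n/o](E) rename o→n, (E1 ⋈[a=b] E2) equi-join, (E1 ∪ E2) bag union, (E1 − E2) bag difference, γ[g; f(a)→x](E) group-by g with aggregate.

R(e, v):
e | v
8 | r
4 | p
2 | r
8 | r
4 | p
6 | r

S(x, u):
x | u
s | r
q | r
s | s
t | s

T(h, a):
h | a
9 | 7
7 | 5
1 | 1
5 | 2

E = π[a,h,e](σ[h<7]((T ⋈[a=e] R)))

σ filters on h, owned by the left side.
E' = π[a,h,e]((σ[h<7](T) ⋈[a=e] R))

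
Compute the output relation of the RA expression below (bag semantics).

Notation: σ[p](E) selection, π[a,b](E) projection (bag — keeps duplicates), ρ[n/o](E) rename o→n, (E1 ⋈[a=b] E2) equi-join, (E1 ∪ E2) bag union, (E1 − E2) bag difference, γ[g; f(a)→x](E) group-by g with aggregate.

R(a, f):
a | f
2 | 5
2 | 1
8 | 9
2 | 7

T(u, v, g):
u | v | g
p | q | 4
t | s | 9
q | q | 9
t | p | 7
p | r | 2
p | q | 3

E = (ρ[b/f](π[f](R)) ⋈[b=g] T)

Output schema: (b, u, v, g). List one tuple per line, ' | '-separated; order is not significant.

Subexpression sizes:
  R → 4
  π[f](R) → 4
  ρ[b/f](π[f](R)) → 4
  T → 6
  (ρ[b/f](π[f](R)) ⋈[b=g] T) → 3

== RESULT ==
b | u | v | g
7 | t | p | 7
9 | q | q | 9
9 | t | s | 9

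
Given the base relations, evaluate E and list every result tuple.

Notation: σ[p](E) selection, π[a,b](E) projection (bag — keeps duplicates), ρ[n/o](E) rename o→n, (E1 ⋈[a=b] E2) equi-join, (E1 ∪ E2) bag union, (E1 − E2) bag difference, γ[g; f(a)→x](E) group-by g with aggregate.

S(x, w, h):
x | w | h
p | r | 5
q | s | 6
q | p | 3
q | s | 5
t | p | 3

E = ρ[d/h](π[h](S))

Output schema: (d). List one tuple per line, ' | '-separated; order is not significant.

Row counts bottom-up:
  S → 5
  π[h](S) → 5
  ρ[d/h](π[h](S)) → 5

== RESULT ==
d
3
3
5
5
6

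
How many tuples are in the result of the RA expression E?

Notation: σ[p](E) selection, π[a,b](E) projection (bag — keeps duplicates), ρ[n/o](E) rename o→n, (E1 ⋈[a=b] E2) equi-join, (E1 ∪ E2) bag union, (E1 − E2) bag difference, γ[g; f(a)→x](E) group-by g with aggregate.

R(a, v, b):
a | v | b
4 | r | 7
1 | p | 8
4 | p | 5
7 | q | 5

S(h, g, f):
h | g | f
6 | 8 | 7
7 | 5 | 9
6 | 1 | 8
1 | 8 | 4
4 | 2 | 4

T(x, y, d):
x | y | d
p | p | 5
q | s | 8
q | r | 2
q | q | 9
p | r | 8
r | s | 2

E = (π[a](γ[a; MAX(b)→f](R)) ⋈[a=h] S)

Per-node cardinality:
  R → 4
  γ[a; MAX(b)→f](R) → 3
  π[a](γ[a; MAX(b)→f](R)) → 3
  S → 5
  (π[a](γ[a; MAX(b)→f](R)) ⋈[a=h] S) → 3

|E| = 3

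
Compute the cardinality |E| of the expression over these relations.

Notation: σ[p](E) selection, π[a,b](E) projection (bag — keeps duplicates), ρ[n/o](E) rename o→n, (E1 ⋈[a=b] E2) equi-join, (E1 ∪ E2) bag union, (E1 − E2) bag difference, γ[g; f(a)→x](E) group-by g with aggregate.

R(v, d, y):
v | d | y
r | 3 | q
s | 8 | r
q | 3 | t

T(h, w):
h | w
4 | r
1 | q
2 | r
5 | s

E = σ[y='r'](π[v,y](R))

Subexpression sizes:
  R → 3
  π[v,y](R) → 3
  σ[y='r'](π[v,y](R)) → 1

|E| = 1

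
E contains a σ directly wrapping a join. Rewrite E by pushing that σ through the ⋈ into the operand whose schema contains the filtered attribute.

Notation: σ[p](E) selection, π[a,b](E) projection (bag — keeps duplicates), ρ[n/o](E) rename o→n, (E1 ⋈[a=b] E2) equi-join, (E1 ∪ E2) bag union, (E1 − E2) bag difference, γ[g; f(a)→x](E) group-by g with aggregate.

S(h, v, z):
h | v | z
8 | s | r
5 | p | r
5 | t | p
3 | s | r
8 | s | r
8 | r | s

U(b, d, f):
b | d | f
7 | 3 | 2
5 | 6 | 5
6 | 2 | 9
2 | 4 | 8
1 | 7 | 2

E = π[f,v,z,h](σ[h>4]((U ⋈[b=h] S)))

σ filters on h, owned by the right side.
E' = π[f,v,z,h]((U ⋈[b=h] σ[h>4](S)))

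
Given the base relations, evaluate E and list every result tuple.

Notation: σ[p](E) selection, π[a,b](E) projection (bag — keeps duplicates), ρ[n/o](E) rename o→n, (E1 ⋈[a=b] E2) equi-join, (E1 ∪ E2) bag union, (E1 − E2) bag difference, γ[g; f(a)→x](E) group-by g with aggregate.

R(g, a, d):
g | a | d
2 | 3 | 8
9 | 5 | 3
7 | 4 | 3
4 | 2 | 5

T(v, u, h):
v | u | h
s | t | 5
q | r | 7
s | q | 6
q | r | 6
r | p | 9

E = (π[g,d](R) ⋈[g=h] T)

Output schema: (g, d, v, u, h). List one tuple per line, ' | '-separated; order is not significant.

Per-node cardinality:
  R → 4
  π[g,d](R) → 4
  T → 5
  (π[g,d](R) ⋈[g=h] T) → 2

== RESULT ==
g | d | v | u | h
7 | 3 | q | r | 7
9 | 3 | r | p | 9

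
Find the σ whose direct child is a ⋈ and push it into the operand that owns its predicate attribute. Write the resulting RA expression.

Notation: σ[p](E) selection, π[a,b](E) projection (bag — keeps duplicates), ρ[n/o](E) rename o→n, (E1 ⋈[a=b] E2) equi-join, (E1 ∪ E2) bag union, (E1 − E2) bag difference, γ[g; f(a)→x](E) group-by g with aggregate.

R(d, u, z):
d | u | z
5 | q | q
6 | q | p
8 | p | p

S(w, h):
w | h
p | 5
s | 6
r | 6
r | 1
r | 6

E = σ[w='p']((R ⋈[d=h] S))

σ filters on w, owned by the right side.
E' = (R ⋈[d=h] σ[w='p'](S))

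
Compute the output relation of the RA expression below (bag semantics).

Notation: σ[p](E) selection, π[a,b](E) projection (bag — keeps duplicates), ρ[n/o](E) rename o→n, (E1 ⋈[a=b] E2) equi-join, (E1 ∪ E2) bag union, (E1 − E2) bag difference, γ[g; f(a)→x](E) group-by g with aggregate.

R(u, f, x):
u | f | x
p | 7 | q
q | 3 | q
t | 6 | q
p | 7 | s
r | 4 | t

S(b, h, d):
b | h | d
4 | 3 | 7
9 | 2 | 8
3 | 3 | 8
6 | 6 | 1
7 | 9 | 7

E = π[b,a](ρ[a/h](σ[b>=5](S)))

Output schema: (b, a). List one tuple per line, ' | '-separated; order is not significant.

Subexpression sizes:
  S → 5
  σ[b>=5](S) → 3
  ρ[a/h](σ[b>=5](S)) → 3
  π[b,a](ρ[a/h](σ[b>=5](S))) → 3

== RESULT ==
b | a
6 | 6
7 | 9
9 | 2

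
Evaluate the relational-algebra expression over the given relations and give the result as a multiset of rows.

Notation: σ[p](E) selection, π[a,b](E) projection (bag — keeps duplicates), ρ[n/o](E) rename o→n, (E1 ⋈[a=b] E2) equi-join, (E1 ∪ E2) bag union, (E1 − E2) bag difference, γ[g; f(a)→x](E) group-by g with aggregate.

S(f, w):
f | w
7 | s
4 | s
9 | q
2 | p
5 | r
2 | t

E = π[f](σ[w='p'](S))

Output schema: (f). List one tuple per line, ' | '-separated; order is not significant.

Per-node cardinality:
  S → 6
  σ[w='p'](S) → 1
  π[f](σ[w='p'](S)) → 1

== RESULT ==
f
2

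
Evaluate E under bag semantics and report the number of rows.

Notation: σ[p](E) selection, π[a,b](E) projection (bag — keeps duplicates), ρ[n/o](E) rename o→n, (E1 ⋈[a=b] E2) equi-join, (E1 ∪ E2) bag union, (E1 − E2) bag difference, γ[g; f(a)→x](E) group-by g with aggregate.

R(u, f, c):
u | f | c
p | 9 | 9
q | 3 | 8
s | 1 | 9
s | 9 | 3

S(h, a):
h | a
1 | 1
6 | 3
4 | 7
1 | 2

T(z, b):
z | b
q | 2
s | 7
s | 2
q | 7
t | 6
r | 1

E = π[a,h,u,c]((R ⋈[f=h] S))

Stepwise |·|:
  R → 4
  S → 4
  (R ⋈[f=h] S) → 2
  π[a,h,u,c]((R ⋈[f=h] S)) → 2

|E| = 2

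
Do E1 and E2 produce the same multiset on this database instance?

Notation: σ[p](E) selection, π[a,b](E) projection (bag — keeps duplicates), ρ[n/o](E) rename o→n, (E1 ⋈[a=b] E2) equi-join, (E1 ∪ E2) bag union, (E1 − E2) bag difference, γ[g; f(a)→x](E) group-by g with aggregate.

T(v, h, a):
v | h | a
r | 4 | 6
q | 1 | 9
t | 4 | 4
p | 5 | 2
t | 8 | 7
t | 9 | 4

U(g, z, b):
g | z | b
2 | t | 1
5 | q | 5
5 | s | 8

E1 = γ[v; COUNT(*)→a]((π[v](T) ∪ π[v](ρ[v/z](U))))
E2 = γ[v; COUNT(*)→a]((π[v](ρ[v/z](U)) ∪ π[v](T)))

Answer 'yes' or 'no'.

E1 stepwise |·|:
  T → 6
  π[v](T) → 6
  U → 3
  ρ[v/z](U) → 3
  π[v](ρ[v/z](U)) → 3
  (π[v](T) ∪ π[v](ρ[v/z](U))) → 9
  γ[v; COUNT(*)→a]((π[v](T) ∪ π[v](ρ[v/z](U)))) → 5
E2 stepwise |·|:
  U → 3
  ρ[v/z](U) → 3
  π[v](ρ[v/z](U)) → 3
  T → 6
  π[v](T) → 6
  (π[v](ρ[v/z](U)) ∪ π[v](T)) → 9
  γ[v; COUNT(*)→a]((π[v](ρ[v/z](U)) ∪ π[v](T))) → 5

E1 and E2 produce the same multiset:
v | a
p | 1
q | 2
r | 1
s | 1
t | 4

yes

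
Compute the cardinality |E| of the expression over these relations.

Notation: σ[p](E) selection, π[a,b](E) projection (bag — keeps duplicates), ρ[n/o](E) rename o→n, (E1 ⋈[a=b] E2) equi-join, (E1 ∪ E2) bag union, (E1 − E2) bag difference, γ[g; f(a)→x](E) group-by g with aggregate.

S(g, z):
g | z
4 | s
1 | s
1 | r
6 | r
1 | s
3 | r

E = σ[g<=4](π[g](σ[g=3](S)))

Subexpression sizes:
  S → 6
  σ[g=3](S) → 1
  π[g](σ[g=3](S)) → 1
  σ[g<=4](π[g](σ[g=3](S))) → 1

|E| = 1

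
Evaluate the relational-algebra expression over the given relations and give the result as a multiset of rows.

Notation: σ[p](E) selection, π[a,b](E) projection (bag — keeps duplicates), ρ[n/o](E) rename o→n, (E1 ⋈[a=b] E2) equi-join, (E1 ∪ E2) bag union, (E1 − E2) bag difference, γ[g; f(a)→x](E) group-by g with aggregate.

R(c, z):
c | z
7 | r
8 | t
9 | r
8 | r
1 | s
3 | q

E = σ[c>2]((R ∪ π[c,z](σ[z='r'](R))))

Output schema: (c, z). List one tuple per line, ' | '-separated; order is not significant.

Row counts bottom-up:
  R → 6
  R → 6
  σ[z='r'](R) → 3
  π[c,z](σ[z='r'](R)) → 3
  (R ∪ π[c,z](σ[z='r'](R))) → 9
  σ[c>2]((R ∪ π[c,z](σ[z='r'](R)))) → 8

== RESULT ==
c | z
3 | q
7 | r
7 | r
8 | r
8 | r
8 | t
9 | r
9 | r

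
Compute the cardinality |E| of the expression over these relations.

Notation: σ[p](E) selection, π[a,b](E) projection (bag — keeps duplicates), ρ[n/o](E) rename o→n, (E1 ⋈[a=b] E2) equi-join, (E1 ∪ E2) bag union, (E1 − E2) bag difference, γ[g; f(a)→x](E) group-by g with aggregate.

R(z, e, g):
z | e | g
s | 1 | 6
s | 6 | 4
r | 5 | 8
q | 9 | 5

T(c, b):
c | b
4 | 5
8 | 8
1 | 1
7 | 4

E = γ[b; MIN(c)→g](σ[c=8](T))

Per-node cardinality:
  T → 4
  σ[c=8](T) → 1
  γ[b; MIN(c)→g](σ[c=8](T)) → 1

|E| = 1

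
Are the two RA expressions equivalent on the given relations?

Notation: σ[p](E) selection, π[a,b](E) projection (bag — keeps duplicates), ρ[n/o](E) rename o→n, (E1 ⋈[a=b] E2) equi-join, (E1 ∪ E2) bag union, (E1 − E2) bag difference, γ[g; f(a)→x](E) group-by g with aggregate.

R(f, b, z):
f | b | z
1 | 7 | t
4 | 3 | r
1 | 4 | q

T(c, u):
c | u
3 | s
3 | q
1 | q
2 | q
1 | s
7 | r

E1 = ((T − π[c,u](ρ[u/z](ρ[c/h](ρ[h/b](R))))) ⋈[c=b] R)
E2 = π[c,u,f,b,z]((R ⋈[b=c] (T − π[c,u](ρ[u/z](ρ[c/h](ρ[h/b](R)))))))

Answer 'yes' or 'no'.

E1 per-node cardinality:
  T → 6
  R → 3
  ρ[h/b](R) → 3
  ρ[c/h](ρ[h/b](R)) → 3
  ρ[u/z](ρ[c/h](ρ[h/b](R))) → 3
  π[c,u](ρ[u/z](ρ[c/h](ρ[h/b](R)))) → 3
  (T − π[c,u](ρ[u/z](ρ[c/h](ρ[h/b](R))))) → 6
  R → 3
  ((T − π[c,u](ρ[u/z](ρ[c/h](ρ[h/b](R))))) ⋈[c=b] R) → 3
E2 per-node cardinality:
  R → 3
  T → 6
  R → 3
  ρ[h/b](R) → 3
  ρ[c/h](ρ[h/b](R)) → 3
  ρ[u/z](ρ[c/h](ρ[h/b](R))) → 3
  π[c,u](ρ[u/z](ρ[c/h](ρ[h/b](R)))) → 3
  (T − π[c,u](ρ[u/z](ρ[c/h](ρ[h/b](R))))) → 6
  (R ⋈[b=c] (T − π[c,u](ρ[u/z](ρ[c/h](ρ[h/b](R)))))) → 3
  π[c,u,f,b,z]((R ⋈[b=c] (T − π[c,u](ρ[u/z](ρ[c/h](ρ[h/b](R))))))) → 3

E1 and E2 produce the same multiset:
c | u | f | b | z
3 | q | 4 | 3 | r
3 | s | 4 | 3 | r
7 | r | 1 | 7 | t

yes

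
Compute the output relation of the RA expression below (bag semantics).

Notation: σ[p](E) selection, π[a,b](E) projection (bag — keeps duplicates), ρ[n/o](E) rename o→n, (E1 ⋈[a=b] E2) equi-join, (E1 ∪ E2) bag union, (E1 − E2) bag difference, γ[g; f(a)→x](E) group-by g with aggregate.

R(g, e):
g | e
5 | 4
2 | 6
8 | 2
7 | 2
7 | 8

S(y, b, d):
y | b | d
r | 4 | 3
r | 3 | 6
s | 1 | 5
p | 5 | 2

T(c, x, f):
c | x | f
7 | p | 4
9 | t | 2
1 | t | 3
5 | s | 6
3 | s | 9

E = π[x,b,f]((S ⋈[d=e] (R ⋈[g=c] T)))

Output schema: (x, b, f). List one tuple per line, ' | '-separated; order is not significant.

Row counts bottom-up:
  S → 4
  R → 5
  T → 5
  (R ⋈[g=c] T) → 3
  (S ⋈[d=e] (R ⋈[g=c] T)) → 1
  π[x,b,f]((S ⋈[d=e] (R ⋈[g=c] T))) → 1

== RESULT ==
x | b | f
p | 5 | 4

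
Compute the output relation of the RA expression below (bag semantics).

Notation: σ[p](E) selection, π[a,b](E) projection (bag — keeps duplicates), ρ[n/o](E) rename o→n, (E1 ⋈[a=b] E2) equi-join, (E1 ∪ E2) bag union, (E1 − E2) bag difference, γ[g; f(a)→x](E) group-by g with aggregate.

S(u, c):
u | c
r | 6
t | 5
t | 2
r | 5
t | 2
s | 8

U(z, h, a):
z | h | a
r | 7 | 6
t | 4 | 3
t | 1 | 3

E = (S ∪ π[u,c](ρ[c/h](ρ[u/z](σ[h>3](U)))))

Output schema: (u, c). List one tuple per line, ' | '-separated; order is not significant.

Subexpression sizes:
  S → 6
  U → 3
  σ[h>3](U) → 2
  ρ[u/z](σ[h>3](U)) → 2
  ρ[c/h](ρ[u/z](σ[h>3](U))) → 2
  π[u,c](ρ[c/h](ρ[u/z](σ[h>3](U)))) → 2
  (S ∪ π[u,c](ρ[c/h](ρ[u/z](σ[h>3](U))))) → 8

== RESULT ==
u | c
r | 5
r | 6
r | 7
s | 8
t | 2
t | 2
t | 4
t | 5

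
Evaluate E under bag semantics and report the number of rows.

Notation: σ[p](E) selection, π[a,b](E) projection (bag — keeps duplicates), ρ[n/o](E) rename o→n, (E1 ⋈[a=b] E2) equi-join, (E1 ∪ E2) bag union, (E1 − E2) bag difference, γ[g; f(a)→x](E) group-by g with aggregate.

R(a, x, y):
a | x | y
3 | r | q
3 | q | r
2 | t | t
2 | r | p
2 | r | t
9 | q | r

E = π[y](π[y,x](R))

Subexpression sizes:
  R → 6
  π[y,x](R) → 6
  π[y](π[y,x](R)) → 6

|E| = 6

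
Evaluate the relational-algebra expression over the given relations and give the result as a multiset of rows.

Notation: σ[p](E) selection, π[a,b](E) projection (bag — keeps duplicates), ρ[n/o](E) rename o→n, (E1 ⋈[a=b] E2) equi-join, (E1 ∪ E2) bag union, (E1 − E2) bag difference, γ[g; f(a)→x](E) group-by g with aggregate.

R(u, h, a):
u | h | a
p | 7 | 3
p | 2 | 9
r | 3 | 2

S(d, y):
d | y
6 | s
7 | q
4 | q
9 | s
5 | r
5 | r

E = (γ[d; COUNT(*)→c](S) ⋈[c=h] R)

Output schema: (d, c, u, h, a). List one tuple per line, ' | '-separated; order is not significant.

Subexpression sizes:
  S → 6
  γ[d; COUNT(*)→c](S) → 5
  R → 3
  (γ[d; COUNT(*)→c](S) ⋈[c=h] R) → 1

== RESULT ==
d | c | u | h | a
5 | 2 | p | 2 | 9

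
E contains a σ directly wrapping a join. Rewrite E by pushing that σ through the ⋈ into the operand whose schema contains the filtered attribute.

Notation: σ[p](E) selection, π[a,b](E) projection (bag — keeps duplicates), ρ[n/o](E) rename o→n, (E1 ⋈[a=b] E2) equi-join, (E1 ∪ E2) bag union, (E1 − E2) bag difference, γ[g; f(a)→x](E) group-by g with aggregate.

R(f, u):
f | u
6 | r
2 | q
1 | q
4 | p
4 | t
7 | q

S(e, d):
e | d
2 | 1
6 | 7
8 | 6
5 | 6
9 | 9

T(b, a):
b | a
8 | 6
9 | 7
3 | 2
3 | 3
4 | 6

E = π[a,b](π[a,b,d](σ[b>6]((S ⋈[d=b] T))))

σ filters on b, owned by the right side.
E' = π[a,b](π[a,b,d]((S ⋈[d=b] σ[b>6](T))))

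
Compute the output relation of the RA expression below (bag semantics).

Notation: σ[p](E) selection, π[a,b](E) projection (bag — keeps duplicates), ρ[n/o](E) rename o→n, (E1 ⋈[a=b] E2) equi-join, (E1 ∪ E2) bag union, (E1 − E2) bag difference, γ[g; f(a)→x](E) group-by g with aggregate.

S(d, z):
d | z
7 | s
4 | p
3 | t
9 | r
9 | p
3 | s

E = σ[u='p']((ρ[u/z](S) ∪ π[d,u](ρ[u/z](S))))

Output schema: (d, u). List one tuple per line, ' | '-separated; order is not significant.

Stepwise |·|:
  S → 6
  ρ[u/z](S) → 6
  S → 6
  ρ[u/z](S) → 6
  π[d,u](ρ[u/z](S)) → 6
  (ρ[u/z](S) ∪ π[d,u](ρ[u/z](S))) → 12
  σ[u='p']((ρ[u/z](S) ∪ π[d,u](ρ[u/z](S)))) → 4

== RESULT ==
d | u
4 | p
4 | p
9 | p
9 | p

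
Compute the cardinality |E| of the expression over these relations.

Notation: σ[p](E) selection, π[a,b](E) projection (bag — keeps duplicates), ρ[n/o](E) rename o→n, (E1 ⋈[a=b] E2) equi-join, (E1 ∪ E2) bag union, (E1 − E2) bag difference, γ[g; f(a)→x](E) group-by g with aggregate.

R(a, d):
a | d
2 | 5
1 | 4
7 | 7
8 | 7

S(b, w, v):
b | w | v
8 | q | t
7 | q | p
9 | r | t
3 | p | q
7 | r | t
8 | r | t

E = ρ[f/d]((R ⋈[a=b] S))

Row counts bottom-up:
  R → 4
  S → 6
  (R ⋈[a=b] S) → 4
  ρ[f/d]((R ⋈[a=b] S)) → 4

|E| = 4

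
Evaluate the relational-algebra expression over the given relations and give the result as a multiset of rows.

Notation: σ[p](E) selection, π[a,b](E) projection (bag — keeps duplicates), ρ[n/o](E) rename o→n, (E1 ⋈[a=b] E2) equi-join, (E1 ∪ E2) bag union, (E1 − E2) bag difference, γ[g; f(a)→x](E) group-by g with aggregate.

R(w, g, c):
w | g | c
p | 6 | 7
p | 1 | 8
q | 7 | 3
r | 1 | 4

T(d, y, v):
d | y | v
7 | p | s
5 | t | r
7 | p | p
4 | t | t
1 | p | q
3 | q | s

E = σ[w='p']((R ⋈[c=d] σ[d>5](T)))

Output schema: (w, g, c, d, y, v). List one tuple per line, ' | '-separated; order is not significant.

Stepwise |·|:
  R → 4
  T → 6
  σ[d>5](T) → 2
  (R ⋈[c=d] σ[d>5](T)) → 2
  σ[w='p']((R ⋈[c=d] σ[d>5](T))) → 2

== RESULT ==
w | g | c | d | y | v
p | 6 | 7 | 7 | p | p
p | 6 | 7 | 7 | p | s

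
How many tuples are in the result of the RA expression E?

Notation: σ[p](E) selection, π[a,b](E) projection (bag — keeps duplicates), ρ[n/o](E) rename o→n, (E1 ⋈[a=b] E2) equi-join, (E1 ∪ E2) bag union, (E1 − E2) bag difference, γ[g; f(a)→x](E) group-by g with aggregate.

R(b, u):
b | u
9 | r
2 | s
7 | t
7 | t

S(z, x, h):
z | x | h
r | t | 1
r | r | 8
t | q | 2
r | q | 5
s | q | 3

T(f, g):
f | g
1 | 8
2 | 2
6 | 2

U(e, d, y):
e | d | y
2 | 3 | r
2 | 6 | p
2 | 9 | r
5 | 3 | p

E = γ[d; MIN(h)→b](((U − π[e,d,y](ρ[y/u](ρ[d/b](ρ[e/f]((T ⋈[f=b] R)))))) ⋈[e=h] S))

Row counts bottom-up:
  U → 4
  T → 3
  R → 4
  (T ⋈[f=b] R) → 1
  ρ[e/f]((T ⋈[f=b] R)) → 1
  ρ[d/b](ρ[e/f]((T ⋈[f=b] R))) → 1
  ρ[y/u](ρ[d/b](ρ[e/f]((T ⋈[f=b] R)))) → 1
  π[e,d,y](ρ[y/u](ρ[d/b](ρ[e/f]((T ⋈[f=b] R))))) → 1
  (U − π[e,d,y](ρ[y/u](ρ[d/b](ρ[e/f]((T ⋈[f=b] R)))))) → 4
  S → 5
  ((U − π[e,d,y](ρ[y/u](ρ[d/b](ρ[e/f]((T ⋈[f=b] R)))))) ⋈[e=h] S) → 4
  γ[d; MIN(h)→b](((U − π[e,d,y](ρ[y/u](ρ[d/b](ρ[e/f]((T ⋈[f=b] R)))))) ⋈[e=h] S)) → 3

|E| = 3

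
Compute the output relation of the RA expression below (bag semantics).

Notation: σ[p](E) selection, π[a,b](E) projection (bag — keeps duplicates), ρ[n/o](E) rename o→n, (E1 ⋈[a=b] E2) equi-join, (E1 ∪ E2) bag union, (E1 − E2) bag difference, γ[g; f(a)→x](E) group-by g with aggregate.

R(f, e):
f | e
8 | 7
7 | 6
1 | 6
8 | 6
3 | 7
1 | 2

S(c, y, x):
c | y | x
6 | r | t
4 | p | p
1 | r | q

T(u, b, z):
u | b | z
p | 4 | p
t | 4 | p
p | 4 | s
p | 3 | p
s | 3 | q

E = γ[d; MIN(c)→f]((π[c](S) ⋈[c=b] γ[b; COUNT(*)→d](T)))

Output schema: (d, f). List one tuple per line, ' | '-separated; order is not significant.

Per-node cardinality:
  S → 3
  π[c](S) → 3
  T → 5
  γ[b; COUNT(*)→d](T) → 2
  (π[c](S) ⋈[c=b] γ[b; COUNT(*)→d](T)) → 1
  γ[d; MIN(c)→f]((π[c](S) ⋈[c=b] γ[b; COUNT(*)→d](T))) → 1

== RESULT ==
d | f
3 | 4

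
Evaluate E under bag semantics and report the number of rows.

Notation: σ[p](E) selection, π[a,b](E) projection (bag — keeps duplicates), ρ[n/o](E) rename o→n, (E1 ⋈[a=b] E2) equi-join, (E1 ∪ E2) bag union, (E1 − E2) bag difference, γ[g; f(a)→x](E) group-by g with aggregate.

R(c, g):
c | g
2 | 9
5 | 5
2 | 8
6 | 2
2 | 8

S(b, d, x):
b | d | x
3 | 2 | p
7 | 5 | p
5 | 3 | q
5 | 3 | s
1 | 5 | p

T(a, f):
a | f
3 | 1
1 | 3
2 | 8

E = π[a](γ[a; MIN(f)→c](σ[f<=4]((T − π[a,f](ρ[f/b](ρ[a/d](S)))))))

Subexpression sizes:
  T → 3
  S → 5
  ρ[a/d](S) → 5
  ρ[f/b](ρ[a/d](S)) → 5
  π[a,f](ρ[f/b](ρ[a/d](S))) → 5
  (T − π[a,f](ρ[f/b](ρ[a/d](S)))) → 3
  σ[f<=4]((T − π[a,f](ρ[f/b](ρ[a/d](S))))) → 2
  γ[a; MIN(f)→c](σ[f<=4]((T − π[a,f](ρ[f/b](ρ[a/d](S)))))) → 2
  π[a](γ[a; MIN(f)→c](σ[f<=4]((T − π[a,f](ρ[f/b](ρ[a/d](S))))))) → 2

|E| = 2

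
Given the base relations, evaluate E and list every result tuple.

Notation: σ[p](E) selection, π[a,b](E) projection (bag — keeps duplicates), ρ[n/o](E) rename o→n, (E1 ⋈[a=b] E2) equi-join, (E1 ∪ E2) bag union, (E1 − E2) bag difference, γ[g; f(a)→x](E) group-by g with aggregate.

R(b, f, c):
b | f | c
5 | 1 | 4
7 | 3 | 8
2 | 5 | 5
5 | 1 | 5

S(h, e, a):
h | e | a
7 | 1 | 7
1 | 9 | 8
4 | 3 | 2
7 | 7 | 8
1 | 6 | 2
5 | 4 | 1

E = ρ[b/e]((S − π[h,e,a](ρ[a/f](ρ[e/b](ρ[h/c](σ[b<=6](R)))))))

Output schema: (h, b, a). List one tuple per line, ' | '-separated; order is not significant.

Row counts bottom-up:
  S → 6
  R → 4
  σ[b<=6](R) → 3
  ρ[h/c](σ[b<=6](R)) → 3
  ρ[e/b](ρ[h/c](σ[b<=6](R))) → 3
  ρ[a/f](ρ[e/b](ρ[h/c](σ[b<=6](R)))) → 3
  π[h,e,a](ρ[a/f](ρ[e/b](ρ[h/c](σ[b<=6](R))))) → 3
  (S − π[h,e,a](ρ[a/f](ρ[e/b](ρ[h/c](σ[b<=6](R)))))) → 6
  ρ[b/e]((S − π[h,e,a](ρ[a/f](ρ[e/b](ρ[h/c](σ[b<=6](R))))))) → 6

== RESULT ==
h | b | a
1 | 6 | 2
1 | 9 | 8
4 | 3 | 2
5 | 4 | 1
7 | 1 | 7
7 | 7 | 8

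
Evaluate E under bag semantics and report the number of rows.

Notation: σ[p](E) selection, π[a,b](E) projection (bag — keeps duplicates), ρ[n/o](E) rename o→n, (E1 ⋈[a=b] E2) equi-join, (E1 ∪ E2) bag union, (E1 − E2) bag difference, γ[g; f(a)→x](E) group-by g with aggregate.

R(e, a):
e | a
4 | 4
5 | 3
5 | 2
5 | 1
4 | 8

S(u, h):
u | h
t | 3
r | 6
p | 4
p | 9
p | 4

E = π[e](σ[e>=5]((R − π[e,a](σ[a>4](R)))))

Subexpression sizes:
  R → 5
  R → 5
  σ[a>4](R) → 1
  π[e,a](σ[a>4](R)) → 1
  (R − π[e,a](σ[a>4](R))) → 4
  σ[e>=5]((R − π[e,a](σ[a>4](R)))) → 3
  π[e](σ[e>=5]((R − π[e,a](σ[a>4](R))))) → 3

|E| = 3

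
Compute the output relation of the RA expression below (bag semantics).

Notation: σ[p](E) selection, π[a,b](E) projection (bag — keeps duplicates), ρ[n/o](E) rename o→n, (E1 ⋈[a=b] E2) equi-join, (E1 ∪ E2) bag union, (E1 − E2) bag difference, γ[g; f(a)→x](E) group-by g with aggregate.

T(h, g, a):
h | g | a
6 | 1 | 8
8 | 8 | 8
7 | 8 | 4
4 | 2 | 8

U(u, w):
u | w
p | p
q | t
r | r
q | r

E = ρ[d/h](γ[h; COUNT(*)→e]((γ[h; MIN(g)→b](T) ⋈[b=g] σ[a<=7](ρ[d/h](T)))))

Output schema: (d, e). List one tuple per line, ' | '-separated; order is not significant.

Subexpression sizes:
  T → 4
  γ[h; MIN(g)→b](T) → 4
  T → 4
  ρ[d/h](T) → 4
  σ[a<=7](ρ[d/h](T)) → 1
  (γ[h; MIN(g)→b](T) ⋈[b=g] σ[a<=7](ρ[d/h](T))) → 2
  γ[h; COUNT(*)→e]((γ[h; MIN(g)→b](T) ⋈[b=g] σ[a<=7](ρ[d/h](T)))) → 2
  ρ[d/h](γ[h; COUNT(*)→e]((γ[h; MIN(g)→b](T) ⋈[b=g] σ[a<=7](ρ[d/h](T))))) → 2

== RESULT ==
d | e
7 | 1
8 | 1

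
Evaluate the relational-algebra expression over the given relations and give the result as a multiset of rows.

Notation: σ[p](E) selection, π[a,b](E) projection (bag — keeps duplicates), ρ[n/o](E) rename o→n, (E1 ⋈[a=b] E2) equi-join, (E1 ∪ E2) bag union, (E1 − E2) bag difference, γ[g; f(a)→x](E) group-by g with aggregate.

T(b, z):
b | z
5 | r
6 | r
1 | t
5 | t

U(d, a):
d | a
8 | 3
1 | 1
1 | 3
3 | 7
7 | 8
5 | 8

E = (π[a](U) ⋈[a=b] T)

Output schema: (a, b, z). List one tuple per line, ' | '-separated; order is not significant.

Subexpression sizes:
  U → 6
  π[a](U) → 6
  T → 4
  (π[a](U) ⋈[a=b] T) → 1

== RESULT ==
a | b | z
1 | 1 | t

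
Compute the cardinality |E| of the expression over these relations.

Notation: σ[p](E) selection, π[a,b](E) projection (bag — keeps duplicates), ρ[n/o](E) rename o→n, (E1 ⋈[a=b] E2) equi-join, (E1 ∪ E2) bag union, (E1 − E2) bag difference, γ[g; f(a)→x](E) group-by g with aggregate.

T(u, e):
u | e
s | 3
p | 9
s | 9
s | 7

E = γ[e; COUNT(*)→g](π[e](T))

Subexpression sizes:
  T → 4
  π[e](T) → 4
  γ[e; COUNT(*)→g](π[e](T)) → 3

|E| = 3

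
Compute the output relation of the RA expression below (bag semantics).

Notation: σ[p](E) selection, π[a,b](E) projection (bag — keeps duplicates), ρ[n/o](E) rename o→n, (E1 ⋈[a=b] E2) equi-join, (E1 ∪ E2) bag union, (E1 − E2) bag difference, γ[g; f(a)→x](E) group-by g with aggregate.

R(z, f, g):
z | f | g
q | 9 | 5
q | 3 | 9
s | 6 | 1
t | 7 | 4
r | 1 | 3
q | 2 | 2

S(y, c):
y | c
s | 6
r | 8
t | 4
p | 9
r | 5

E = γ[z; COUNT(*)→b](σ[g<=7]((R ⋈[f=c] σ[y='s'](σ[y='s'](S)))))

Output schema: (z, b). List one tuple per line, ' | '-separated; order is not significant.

Subexpression sizes:
  R → 6
  S → 5
  σ[y='s'](S) → 1
  σ[y='s'](σ[y='s'](S)) → 1
  (R ⋈[f=c] σ[y='s'](σ[y='s'](S))) → 1
  σ[g<=7]((R ⋈[f=c] σ[y='s'](σ[y='s'](S)))) → 1
  γ[z; COUNT(*)→b](σ[g<=7]((R ⋈[f=c] σ[y='s'](σ[y='s'](S))))) → 1

== RESULT ==
z | b
s | 1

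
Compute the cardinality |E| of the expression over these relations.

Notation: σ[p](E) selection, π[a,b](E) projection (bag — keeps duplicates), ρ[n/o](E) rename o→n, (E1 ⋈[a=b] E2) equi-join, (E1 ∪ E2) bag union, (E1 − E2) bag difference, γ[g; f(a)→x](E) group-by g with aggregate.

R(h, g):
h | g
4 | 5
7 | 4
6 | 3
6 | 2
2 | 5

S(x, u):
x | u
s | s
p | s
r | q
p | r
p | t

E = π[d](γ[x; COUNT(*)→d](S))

Per-node cardinality:
  S → 5
  γ[x; COUNT(*)→d](S) → 3
  π[d](γ[x; COUNT(*)→d](S)) → 3

|E| = 3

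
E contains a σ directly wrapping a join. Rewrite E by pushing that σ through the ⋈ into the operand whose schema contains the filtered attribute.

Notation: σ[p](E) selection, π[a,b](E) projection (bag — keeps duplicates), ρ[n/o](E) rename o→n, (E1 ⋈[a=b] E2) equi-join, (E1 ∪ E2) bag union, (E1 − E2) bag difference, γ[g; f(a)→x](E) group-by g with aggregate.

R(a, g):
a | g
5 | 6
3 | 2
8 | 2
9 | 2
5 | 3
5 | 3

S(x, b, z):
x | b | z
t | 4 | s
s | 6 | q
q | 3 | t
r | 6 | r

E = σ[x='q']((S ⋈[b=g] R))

σ filters on x, owned by the left side.
E' = (σ[x='q'](S) ⋈[b=g] R)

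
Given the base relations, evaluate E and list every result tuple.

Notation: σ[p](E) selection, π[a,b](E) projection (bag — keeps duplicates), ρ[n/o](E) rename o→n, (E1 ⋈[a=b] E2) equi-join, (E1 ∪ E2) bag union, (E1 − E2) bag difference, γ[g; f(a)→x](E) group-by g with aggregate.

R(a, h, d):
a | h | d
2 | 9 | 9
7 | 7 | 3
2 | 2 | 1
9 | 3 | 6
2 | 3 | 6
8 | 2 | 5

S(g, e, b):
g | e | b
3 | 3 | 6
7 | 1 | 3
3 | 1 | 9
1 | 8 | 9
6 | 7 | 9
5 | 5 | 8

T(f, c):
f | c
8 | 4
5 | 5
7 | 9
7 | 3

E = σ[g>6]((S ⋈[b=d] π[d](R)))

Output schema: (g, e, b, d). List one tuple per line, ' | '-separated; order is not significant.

Per-node cardinality:
  S → 6
  R → 6
  π[d](R) → 6
  (S ⋈[b=d] π[d](R)) → 6
  σ[g>6]((S ⋈[b=d] π[d](R))) → 1

== RESULT ==
g | e | b | d
7 | 1 | 3 | 3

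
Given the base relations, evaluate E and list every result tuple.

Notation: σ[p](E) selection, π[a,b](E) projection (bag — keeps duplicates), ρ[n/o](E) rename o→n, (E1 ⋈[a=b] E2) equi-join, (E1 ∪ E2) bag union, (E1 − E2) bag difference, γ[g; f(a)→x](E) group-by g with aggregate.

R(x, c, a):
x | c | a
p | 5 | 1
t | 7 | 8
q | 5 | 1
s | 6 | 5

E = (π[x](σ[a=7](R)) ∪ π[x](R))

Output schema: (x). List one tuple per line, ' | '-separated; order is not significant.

Per-node cardinality:
  R → 4
  σ[a=7](R) → 0
  π[x](σ[a=7](R)) → 0
  R → 4
  π[x](R) → 4
  (π[x](σ[a=7](R)) ∪ π[x](R)) → 4

== RESULT ==
x
p
q
s
t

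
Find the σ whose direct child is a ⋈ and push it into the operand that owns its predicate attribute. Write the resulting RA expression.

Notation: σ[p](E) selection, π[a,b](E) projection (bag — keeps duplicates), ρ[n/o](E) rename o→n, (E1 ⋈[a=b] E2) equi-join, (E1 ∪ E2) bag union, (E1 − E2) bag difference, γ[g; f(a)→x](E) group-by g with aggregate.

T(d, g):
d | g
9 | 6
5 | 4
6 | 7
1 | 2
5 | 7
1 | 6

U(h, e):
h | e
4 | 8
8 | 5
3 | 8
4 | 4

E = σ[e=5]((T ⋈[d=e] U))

σ filters on e, owned by the right side.
E' = (T ⋈[d=e] σ[e=5](U))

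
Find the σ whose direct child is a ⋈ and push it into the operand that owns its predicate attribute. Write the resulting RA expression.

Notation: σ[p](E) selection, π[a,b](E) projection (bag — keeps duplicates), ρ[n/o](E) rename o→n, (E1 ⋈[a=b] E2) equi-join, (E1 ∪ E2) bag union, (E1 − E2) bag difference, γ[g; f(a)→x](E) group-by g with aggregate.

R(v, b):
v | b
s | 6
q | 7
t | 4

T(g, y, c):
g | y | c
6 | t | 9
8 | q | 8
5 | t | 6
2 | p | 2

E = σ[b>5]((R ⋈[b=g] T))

σ filters on b, owned by the left side.
E' = (σ[b>5](R) ⋈[b=g] T)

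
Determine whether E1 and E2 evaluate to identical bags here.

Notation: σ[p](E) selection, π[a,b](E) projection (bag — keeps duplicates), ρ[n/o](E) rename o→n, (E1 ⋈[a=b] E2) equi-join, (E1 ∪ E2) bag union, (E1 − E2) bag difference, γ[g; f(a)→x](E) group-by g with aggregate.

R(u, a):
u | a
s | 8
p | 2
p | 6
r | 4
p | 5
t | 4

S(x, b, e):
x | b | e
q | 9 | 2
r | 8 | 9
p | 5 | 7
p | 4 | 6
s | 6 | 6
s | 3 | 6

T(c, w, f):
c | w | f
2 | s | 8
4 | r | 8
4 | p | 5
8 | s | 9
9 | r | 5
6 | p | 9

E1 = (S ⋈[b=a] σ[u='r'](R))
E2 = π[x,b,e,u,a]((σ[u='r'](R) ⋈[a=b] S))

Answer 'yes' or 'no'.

E1 row counts bottom-up:
  S → 6
  R → 6
  σ[u='r'](R) → 1
  (S ⋈[b=a] σ[u='r'](R)) → 1
E2 row counts bottom-up:
  R → 6
  σ[u='r'](R) → 1
  S → 6
  (σ[u='r'](R) ⋈[a=b] S) → 1
  π[x,b,e,u,a]((σ[u='r'](R) ⋈[a=b] S)) → 1

E1 and E2 produce the same multiset:
x | b | e | u | a
p | 4 | 6 | r | 4

yes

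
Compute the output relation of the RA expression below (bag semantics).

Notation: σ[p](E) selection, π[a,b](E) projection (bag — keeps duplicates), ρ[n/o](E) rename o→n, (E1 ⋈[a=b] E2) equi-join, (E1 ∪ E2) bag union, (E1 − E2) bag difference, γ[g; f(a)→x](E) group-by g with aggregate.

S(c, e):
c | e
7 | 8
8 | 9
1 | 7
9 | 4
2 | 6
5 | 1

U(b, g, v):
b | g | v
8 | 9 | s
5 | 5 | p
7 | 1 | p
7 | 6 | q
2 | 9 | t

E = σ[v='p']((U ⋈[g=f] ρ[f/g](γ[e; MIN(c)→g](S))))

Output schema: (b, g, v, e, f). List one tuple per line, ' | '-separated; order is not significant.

Row counts bottom-up:
  U → 5
  S → 6
  γ[e; MIN(c)→g](S) → 6
  ρ[f/g](γ[e; MIN(c)→g](S)) → 6
  (U ⋈[g=f] ρ[f/g](γ[e; MIN(c)→g](S))) → 4
  σ[v='p']((U ⋈[g=f] ρ[f/g](γ[e; MIN(c)→g](S)))) → 2

== RESULT ==
b | g | v | e | f
5 | 5 | p | 1 | 5
7 | 1 | p | 7 | 1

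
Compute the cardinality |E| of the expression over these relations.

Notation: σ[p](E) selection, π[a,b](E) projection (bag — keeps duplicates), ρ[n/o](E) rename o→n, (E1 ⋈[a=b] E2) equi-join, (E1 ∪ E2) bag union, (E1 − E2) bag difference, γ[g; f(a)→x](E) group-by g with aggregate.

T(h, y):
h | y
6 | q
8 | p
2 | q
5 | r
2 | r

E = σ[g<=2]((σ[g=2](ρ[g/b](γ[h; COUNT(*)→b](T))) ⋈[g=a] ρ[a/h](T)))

Row counts bottom-up:
  T → 5
  γ[h; COUNT(*)→b](T) → 4
  ρ[g/b](γ[h; COUNT(*)→b](T)) → 4
  σ[g=2](ρ[g/b](γ[h; COUNT(*)→b](T))) → 1
  T → 5
  ρ[a/h](T) → 5
  (σ[g=2](ρ[g/b](γ[h; COUNT(*)→b](T))) ⋈[g=a] ρ[a/h](T)) → 2
  σ[g<=2]((σ[g=2](ρ[g/b](γ[h; COUNT(*)→b](T))) ⋈[g=a] ρ[a/h](T))) → 2

|E| = 2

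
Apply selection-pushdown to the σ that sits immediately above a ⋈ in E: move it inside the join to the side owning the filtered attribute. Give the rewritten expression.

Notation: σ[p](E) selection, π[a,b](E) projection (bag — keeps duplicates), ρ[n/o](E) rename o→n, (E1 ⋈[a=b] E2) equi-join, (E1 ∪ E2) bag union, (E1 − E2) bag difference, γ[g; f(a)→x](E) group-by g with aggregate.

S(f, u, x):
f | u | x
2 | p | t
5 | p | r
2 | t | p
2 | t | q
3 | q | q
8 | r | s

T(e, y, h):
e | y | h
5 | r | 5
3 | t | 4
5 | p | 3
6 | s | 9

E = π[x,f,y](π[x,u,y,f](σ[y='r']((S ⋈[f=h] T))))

σ filters on y, owned by the right side.
E' = π[x,f,y](π[x,u,y,f]((S ⋈[f=h] σ[y='r'](T))))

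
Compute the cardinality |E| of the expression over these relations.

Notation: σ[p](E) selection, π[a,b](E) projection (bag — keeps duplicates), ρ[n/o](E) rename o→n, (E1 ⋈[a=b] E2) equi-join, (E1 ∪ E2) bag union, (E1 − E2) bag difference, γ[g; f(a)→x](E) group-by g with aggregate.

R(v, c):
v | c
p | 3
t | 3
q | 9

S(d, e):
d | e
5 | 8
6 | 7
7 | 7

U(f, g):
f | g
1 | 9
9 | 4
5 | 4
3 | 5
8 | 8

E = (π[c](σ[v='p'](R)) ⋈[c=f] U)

Row counts bottom-up:
  R → 3
  σ[v='p'](R) → 1
  π[c](σ[v='p'](R)) → 1
  U → 5
  (π[c](σ[v='p'](R)) ⋈[c=f] U) → 1

|E| = 1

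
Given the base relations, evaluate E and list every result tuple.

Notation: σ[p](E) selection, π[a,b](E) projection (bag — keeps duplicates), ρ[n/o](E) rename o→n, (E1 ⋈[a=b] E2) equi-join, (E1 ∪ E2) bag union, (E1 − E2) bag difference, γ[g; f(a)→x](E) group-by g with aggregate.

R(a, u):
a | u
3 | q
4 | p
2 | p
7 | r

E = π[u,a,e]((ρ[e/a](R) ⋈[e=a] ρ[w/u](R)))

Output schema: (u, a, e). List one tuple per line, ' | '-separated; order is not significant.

Stepwise |·|:
  R → 4
  ρ[e/a](R) → 4
  R → 4
  ρ[w/u](R) → 4
  (ρ[e/a](R) ⋈[e=a] ρ[w/u](R)) → 4
  π[u,a,e]((ρ[e/a](R) ⋈[e=a] ρ[w/u](R))) → 4

== RESULT ==
u | a | e
p | 2 | 2
p | 4 | 4
q | 3 | 3
r | 7 | 7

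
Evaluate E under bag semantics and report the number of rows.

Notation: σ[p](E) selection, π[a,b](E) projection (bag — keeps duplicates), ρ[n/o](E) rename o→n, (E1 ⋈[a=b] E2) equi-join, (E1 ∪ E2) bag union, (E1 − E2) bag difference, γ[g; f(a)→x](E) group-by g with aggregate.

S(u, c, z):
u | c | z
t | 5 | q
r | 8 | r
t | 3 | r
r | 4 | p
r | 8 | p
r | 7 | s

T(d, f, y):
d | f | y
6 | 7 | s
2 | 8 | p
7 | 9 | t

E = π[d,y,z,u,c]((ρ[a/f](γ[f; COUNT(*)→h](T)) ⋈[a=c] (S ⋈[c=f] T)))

Stepwise |·|:
  T → 3
  γ[f; COUNT(*)→h](T) → 3
  ρ[a/f](γ[f; COUNT(*)→h](T)) → 3
  S → 6
  T → 3
  (S ⋈[c=f] T) → 3
  (ρ[a/f](γ[f; COUNT(*)→h](T)) ⋈[a=c] (S ⋈[c=f] T)) → 3
  π[d,y,z,u,c]((ρ[a/f](γ[f; COUNT(*)→h](T)) ⋈[a=c] (S ⋈[c=f] T))) → 3

|E| = 3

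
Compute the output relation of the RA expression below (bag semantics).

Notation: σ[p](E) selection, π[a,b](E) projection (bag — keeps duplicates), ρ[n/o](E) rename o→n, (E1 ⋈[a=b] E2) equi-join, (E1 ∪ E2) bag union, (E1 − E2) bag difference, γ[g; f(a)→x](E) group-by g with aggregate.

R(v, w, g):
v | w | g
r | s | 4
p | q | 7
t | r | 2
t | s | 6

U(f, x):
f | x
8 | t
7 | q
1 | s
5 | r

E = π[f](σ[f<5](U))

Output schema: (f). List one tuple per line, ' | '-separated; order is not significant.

Subexpression sizes:
  U → 4
  σ[f<5](U) → 1
  π[f](σ[f<5](U)) → 1

== RESULT ==
f
1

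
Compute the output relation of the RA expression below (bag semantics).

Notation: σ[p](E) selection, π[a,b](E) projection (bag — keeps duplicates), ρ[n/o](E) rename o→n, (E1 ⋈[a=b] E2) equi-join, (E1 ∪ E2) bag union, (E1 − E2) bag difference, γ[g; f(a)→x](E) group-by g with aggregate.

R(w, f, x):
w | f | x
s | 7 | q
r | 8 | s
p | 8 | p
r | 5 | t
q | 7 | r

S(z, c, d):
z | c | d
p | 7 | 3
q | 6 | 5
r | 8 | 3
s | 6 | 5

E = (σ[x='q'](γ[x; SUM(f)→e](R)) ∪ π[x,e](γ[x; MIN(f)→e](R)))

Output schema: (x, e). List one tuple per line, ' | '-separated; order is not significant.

Stepwise |·|:
  R → 5
  γ[x; SUM(f)→e](R) → 5
  σ[x='q'](γ[x; SUM(f)→e](R)) → 1
  R → 5
  γ[x; MIN(f)→e](R) → 5
  π[x,e](γ[x; MIN(f)→e](R)) → 5
  (σ[x='q'](γ[x; SUM(f)→e](R)) ∪ π[x,e](γ[x; MIN(f)→e](R))) → 6

== RESULT ==
x | e
p | 8
q | 7
q | 7
r | 7
s | 8
t | 5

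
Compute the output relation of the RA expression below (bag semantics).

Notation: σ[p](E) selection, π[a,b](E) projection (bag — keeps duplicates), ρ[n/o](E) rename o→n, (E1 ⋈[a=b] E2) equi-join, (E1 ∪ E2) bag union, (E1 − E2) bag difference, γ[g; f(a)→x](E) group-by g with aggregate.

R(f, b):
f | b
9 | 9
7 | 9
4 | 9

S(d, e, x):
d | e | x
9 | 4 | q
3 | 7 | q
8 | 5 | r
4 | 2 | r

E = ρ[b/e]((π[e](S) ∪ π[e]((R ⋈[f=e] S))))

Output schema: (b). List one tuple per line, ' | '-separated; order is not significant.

Per-node cardinality:
  S → 4
  π[e](S) → 4
  R → 3
  S → 4
  (R ⋈[f=e] S) → 2
  π[e]((R ⋈[f=e] S)) → 2
  (π[e](S) ∪ π[e]((R ⋈[f=e] S))) → 6
  ρ[b/e]((π[e](S) ∪ π[e]((R ⋈[f=e] S)))) → 6

== RESULT ==
b
2
4
4
5
7
7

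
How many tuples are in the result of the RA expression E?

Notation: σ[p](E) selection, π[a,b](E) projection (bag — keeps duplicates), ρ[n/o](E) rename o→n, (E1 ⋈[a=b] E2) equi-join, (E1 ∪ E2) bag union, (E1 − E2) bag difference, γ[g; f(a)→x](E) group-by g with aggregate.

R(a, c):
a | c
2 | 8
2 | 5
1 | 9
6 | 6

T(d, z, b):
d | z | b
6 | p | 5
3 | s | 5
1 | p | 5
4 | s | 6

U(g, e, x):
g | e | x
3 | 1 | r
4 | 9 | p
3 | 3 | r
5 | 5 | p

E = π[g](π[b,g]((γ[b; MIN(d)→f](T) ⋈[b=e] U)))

Per-node cardinality:
  T → 4
  γ[b; MIN(d)→f](T) → 2
  U → 4
  (γ[b; MIN(d)→f](T) ⋈[b=e] U) → 1
  π[b,g]((γ[b; MIN(d)→f](T) ⋈[b=e] U)) → 1
  π[g](π[b,g]((γ[b; MIN(d)→f](T) ⋈[b=e] U))) → 1

|E| = 1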